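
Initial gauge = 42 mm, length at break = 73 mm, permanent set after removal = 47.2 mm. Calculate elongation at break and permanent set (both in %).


Elongation at break = 73.8%
Permanent set = 12.4%

Elongation at break = (73 - 42) / 42 x 100 = 73.8%
Permanent set = (47.2 - 42) / 42 x 100 = 12.4%


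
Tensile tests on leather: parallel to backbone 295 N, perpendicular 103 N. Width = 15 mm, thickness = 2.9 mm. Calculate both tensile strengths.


Parallel = 6.78 N/mm^2
Perpendicular = 2.37 N/mm^2


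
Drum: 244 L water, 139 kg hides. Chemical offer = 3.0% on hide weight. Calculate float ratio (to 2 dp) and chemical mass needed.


Float ratio = 244 / 139 = 1.76
Chemical = 139 x 3.0 / 100 = 4.17 kg


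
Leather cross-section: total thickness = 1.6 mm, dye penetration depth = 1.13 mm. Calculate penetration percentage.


70.6%


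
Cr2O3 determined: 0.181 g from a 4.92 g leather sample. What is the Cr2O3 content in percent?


3.68%


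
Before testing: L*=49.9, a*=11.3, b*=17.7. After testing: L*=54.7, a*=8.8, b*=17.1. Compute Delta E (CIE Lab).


dL = 54.7 - 49.9 = 4.8
da = 8.8 - 11.3 = -2.5
db = 17.1 - 17.7 = -0.6
dE = sqrt((4.8)^2 + (-2.5)^2 + (-0.6)^2) = 5.45


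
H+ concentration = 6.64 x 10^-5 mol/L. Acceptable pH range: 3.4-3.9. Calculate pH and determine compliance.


pH = -log10(6.64 x 10^-5) = 4.18
Range: 3.4 to 3.9
Compliant: No


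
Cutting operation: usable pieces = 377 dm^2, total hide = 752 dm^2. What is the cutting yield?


Yield = usable / total x 100
Yield = 377 / 752 x 100 = 50.1%


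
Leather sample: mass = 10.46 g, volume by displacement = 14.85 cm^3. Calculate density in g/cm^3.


Density = mass / volume
Density = 10.46 / 14.85 = 0.704 g/cm^3


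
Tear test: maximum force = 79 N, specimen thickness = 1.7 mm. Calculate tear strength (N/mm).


Tear strength = force / thickness
Tear = 79 / 1.7 = 46.5 N/mm


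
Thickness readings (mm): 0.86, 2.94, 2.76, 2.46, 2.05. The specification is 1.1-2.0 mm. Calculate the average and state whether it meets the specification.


Average = 2.21 mm
Within specification: No

Sum = 11.07
Average = 11.07 / 5 = 2.21 mm
Specification range: 1.1 to 2.0 mm
Within spec: No


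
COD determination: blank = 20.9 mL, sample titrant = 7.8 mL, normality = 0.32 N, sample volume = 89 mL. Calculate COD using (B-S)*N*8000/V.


COD = (20.9 - 7.8) x 0.32 x 8000 / 89
COD = 13.1 x 0.32 x 8000 / 89
COD = 376.8 mg/L


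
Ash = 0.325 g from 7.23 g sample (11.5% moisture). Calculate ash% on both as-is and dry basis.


As-is ash% = 0.325 / 7.23 x 100 = 4.50%
Dry mass = 7.23 x (100 - 11.5) / 100 = 6.39855 g
Dry-basis ash% = 0.325 / 6.39855 x 100 = 5.08%


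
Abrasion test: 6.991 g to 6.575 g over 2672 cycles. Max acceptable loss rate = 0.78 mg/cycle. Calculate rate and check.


Rate = 0.156 mg/cycle
Passes: Yes


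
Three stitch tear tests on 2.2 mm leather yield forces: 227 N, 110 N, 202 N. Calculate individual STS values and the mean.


STS1 = 103.2 N/mm
STS2 = 50.0 N/mm
STS3 = 91.8 N/mm
Mean = 81.7 N/mm


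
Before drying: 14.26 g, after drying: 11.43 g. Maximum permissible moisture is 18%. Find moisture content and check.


MC = (14.26 - 11.43) / 14.26 x 100 = 19.8%
Maximum: 18%
Acceptable: No


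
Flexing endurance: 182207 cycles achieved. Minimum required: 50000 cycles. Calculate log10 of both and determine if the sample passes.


log10(182207) = 5.26
log10(50000) = 4.70
Passes: Yes


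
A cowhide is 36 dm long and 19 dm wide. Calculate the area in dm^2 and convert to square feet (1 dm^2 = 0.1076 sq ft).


684 dm^2
73.60 sq ft


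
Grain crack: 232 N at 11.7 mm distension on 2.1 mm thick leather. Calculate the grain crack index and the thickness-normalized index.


Crack index = 19.8 N/mm
Normalized index = 9.4 N/mm per mm

Crack index = 232 / 11.7 = 19.8 N/mm
Normalized = 19.8 / 2.1 = 9.4 N/mm per mm


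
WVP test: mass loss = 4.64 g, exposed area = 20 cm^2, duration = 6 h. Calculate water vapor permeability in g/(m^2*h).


WVP = mass_loss / (area x time) x 10000
WVP = 4.64 / (20 x 6) x 10000
WVP = 4.64 / 120 x 10000 = 386.67 g/(m^2*h)


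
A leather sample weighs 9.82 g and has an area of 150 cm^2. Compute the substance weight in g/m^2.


Substance weight = mass / area x 10000
SW = 9.82 / 150 x 10000
SW = 654.7 g/m^2


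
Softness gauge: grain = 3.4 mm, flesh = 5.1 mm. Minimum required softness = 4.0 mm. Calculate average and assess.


Average = (3.4 + 5.1) / 2 = 4.25 mm
Minimum = 4.0 mm
Meets requirement: Yes


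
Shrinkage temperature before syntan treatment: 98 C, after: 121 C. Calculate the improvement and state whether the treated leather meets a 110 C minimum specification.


Improvement = 121 - 98 = 23 C
Spec check: 121 C >= 110 C? Yes


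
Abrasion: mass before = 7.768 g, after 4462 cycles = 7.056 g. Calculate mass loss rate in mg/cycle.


0.160 mg/cycle


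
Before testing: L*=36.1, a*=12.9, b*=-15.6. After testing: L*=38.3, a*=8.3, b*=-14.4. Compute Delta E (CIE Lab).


dL = 38.3 - 36.1 = 2.2
da = 8.3 - 12.9 = -4.6
db = -14.4 - (-15.6) = 1.2
dE = sqrt((2.2)^2 + (-4.6)^2 + (1.2)^2) = 5.24


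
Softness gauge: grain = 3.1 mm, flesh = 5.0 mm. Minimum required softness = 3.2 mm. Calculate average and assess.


Average = (3.1 + 5.0) / 2 = 4.05 mm
Minimum = 3.2 mm
Meets requirement: Yes


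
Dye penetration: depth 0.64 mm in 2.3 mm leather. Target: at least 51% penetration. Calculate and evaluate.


Penetration = 0.64 / 2.3 x 100 = 27.8%
Target: 51%
Meets target: No


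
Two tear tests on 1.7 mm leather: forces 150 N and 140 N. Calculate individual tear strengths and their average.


Tear 1 = 150 / 1.7 = 88.2 N/mm
Tear 2 = 140 / 1.7 = 82.4 N/mm
Average = (88.2 + 82.4) / 2 = 85.3 N/mm


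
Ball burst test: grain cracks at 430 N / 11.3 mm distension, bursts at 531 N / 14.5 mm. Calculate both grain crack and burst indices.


Crack index = 38.1 N/mm
Burst index = 36.6 N/mm

Crack index = 430 / 11.3 = 38.1 N/mm
Burst index = 531 / 14.5 = 36.6 N/mm


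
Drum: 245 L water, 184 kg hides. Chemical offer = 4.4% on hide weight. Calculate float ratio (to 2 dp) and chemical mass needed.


Float ratio = 1.33
Chemical needed = 8.096 kg


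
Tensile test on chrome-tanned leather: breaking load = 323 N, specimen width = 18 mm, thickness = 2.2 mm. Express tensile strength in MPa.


8.16 MPa

Cross-section = 18 x 2.2 = 39.6 mm^2
TS = 323 / 39.6 = 8.16 MPa
(1 N/mm^2 = 1 MPa)


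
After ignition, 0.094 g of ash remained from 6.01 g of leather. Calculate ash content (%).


1.56%


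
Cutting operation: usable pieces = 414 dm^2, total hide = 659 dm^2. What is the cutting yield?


Yield = usable / total x 100
Yield = 414 / 659 x 100 = 62.8%


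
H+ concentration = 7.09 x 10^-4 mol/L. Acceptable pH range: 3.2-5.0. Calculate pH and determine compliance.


pH = -log10(7.09 x 10^-4) = 3.15
Range: 3.2 to 5.0
Compliant: No


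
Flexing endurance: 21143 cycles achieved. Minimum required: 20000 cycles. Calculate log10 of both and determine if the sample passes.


Achieved: log10 = 4.33
Required: log10 = 4.30
Passes: Yes

log10(21143) = 4.33
log10(20000) = 4.30
Passes: Yes


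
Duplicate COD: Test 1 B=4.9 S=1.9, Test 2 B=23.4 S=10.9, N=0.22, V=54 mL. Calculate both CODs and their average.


COD1 = (4.9 - 1.9) x 0.22 x 8000 / 54 = 97.8 mg/L
COD2 = (23.4 - 10.9) x 0.22 x 8000 / 54 = 407.4 mg/L
Average = (97.8 + 407.4) / 2 = 252.6 mg/L


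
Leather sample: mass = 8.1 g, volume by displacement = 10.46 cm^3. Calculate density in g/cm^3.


Density = mass / volume
Density = 8.1 / 10.46 = 0.774 g/cm^3


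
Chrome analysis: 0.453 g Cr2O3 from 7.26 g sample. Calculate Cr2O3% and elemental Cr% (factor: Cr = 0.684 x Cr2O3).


Cr2O3 = 6.24%
Cr = 4.27%

Cr2O3% = 0.453 / 7.26 x 100 = 6.24%
Cr% = 6.24 x 0.684 = 4.27%


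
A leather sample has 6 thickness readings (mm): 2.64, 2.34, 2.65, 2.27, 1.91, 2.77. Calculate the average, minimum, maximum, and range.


Sum = 14.58
Average = 14.58 / 6 = 2.43 mm
Minimum = 1.91 mm
Maximum = 2.77 mm
Range = 2.77 - 1.91 = 0.86 mm


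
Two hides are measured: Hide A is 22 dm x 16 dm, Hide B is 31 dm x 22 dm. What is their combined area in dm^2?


Hide A area = 22 x 16 = 352 dm^2
Hide B area = 31 x 22 = 682 dm^2
Total = 352 + 682 = 1034 dm^2


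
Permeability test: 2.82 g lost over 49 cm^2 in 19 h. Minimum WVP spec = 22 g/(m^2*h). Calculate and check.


WVP = 2.82 / (49 x 19) x 10000 = 30.29 g/(m^2*h)
Minimum: 22 g/(m^2*h)
Meets spec: Yes


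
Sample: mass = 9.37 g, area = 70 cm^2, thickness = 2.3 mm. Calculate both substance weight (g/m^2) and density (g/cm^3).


SW = 9.37 / 70 x 10000 = 1338.6 g/m^2
Volume = 70 x 2.3 / 10 = 16.10 cm^3
Density = 9.37 / 16.10 = 0.582 g/cm^3


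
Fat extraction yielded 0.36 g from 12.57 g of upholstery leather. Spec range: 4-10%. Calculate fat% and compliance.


Fat content = 2.9%
Compliant: No

Fat% = 0.36 / 12.57 x 100 = 2.9%
Spec range: 4-10%
Compliant: No


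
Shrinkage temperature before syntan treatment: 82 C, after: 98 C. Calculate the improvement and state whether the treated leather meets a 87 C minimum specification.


Improvement = 98 - 82 = 16 C
Spec check: 98 C >= 87 C? Yes


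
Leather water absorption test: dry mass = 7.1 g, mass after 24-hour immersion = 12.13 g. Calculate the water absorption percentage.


Water absorbed = 12.13 - 7.1 = 5.03 g
WA% = 5.03 / 7.1 x 100 = 70.8%


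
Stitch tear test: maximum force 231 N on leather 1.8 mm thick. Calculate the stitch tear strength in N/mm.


Stitch tear strength = force / thickness
STS = 231 / 1.8 = 128.3 N/mm


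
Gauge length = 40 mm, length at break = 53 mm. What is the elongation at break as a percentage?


32.5%

Extension = 53 - 40 = 13 mm
Elongation = 13 / 40 x 100 = 32.5%


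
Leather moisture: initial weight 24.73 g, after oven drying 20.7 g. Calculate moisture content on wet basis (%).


16.3%


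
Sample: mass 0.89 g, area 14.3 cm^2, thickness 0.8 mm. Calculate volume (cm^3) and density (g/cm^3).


Volume = 1.144 cm^3
Density = 0.778 g/cm^3

Thickness in cm = 0.8 / 10 = 0.08 cm
Volume = 14.3 x 0.08 = 1.144 cm^3
Density = 0.89 / 1.144 = 0.778 g/cm^3


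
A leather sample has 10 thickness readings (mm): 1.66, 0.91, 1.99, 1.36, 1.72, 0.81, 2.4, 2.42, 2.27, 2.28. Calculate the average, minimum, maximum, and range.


Average = 1.78 mm
Min = 0.81 mm
Max = 2.42 mm
Range = 1.61 mm

Sum = 17.82
Average = 17.82 / 10 = 1.78 mm
Minimum = 0.81 mm
Maximum = 2.42 mm
Range = 2.42 - 0.81 = 1.61 mm


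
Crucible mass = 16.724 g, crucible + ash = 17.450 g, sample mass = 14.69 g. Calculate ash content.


Ash mass = 0.726 g
Ash content = 4.94%

Ash mass = 17.450 - 16.724 = 0.726 g
Ash% = 0.726 / 14.69 x 100 = 4.94%


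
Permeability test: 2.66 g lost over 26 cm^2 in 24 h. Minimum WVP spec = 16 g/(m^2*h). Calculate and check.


WVP = 2.66 / (26 x 24) x 10000 = 42.63 g/(m^2*h)
Minimum: 16 g/(m^2*h)
Meets spec: Yes


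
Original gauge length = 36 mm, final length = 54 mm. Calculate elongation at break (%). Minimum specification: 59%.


Elongation = 50.0%
Meets spec: No


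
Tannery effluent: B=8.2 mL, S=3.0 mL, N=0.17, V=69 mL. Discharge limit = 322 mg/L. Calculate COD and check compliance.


COD = (8.2 - 3.0) x 0.17 x 8000 / 69 = 102.5 mg/L
Limit: 322 mg/L
Compliant: Yes


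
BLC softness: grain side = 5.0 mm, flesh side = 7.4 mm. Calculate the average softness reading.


Average = (5.0 + 7.4) / 2
Average = 6.20 mm


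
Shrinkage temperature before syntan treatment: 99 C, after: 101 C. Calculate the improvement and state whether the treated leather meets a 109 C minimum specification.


Improvement = 101 - 99 = 2 C
Spec check: 101 C >= 109 C? No


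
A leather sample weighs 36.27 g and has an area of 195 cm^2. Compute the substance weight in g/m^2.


1860.0 g/m^2

Substance weight = mass / area x 10000
SW = 36.27 / 195 x 10000
SW = 1860.0 g/m^2


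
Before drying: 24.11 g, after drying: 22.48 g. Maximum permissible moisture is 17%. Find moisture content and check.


Moisture content = 6.8%
Acceptable: Yes

MC = (24.11 - 22.48) / 24.11 x 100 = 6.8%
Maximum: 17%
Acceptable: Yes


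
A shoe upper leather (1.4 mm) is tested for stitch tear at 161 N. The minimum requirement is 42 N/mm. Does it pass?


STS = 115.0 N/mm
Passes: Yes


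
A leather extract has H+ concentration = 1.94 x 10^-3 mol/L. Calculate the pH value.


pH = 2.71

pH = -log10[H+]
pH = -log10(1.94 x 10^-3) = 2.71


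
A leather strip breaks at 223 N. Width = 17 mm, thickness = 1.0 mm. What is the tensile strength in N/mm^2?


13.12 N/mm^2


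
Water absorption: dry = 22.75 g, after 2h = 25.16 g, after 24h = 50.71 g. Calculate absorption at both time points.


2h absorption = 10.6%
24h absorption = 122.9%

WA (2h) = (25.16 - 22.75) / 22.75 x 100 = 10.6%
WA (24h) = (50.71 - 22.75) / 22.75 x 100 = 122.9%


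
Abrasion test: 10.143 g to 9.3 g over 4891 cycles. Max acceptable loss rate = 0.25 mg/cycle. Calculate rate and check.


Loss = 10.143 - 9.3 = 0.843 g
Rate = 0.843 g / 4891 cycles x 1000 = 0.172 mg/cycle
Max = 0.25 mg/cycle
Passes: Yes


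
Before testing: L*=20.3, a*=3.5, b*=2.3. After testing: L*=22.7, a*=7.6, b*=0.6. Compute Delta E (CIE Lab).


Delta E = 5.05

dL = 22.7 - 20.3 = 2.4
da = 7.6 - 3.5 = 4.1
db = 0.6 - 2.3 = -1.7
dE = sqrt((2.4)^2 + (4.1)^2 + (-1.7)^2) = 5.05


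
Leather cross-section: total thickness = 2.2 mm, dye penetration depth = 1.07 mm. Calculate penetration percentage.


Penetration% = 1.07 / 2.2 x 100
Penetration = 48.6%


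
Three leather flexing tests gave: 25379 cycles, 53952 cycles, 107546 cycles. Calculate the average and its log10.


Average = (25379 + 53952 + 107546) / 3 = 62292 cycles
log10(62292) = 4.79


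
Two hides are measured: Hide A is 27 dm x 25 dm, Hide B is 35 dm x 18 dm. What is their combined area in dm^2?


1305 dm^2

Hide A area = 27 x 25 = 675 dm^2
Hide B area = 35 x 18 = 630 dm^2
Total = 675 + 630 = 1305 dm^2


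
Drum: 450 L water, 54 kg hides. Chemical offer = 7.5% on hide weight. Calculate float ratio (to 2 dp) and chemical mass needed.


Float ratio = 8.33
Chemical needed = 4.05 kg

Float ratio = 450 / 54 = 8.33
Chemical = 54 x 7.5 / 100 = 4.05 kg


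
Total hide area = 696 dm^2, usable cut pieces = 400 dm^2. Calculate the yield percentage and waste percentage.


Yield = 400 / 696 x 100 = 57.5%
Waste = 696 - 400 = 296 dm^2
Waste% = 100 - 57.5 = 42.5%


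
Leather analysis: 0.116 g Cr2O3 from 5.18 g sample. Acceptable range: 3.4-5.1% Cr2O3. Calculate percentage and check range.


Cr2O3% = 0.116 / 5.18 x 100 = 2.24%
Acceptable range: 3.4 to 5.1%
Within range: No


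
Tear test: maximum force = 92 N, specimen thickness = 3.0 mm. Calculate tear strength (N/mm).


30.7 N/mm

Tear strength = force / thickness
Tear = 92 / 3.0 = 30.7 N/mm


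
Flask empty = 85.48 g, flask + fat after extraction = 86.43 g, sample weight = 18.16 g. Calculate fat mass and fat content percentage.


Fat mass = 86.43 - 85.48 = 0.95 g
Fat% = 0.95 / 18.16 x 100 = 5.2%


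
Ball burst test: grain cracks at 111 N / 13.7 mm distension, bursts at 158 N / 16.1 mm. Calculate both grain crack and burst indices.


Crack index = 8.1 N/mm
Burst index = 9.8 N/mm


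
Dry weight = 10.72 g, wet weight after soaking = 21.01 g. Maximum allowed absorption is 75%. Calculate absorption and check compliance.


Absorption = 96.0%
Compliant: No


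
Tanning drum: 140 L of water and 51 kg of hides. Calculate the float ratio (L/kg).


Float ratio = water / hide weight
Ratio = 140 / 51 = 2.7


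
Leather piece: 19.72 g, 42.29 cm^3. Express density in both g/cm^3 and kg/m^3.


0.466 g/cm^3
466 kg/m^3


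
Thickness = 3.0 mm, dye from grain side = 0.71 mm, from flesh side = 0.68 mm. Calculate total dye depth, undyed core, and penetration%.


Total dyed = 1.39 mm
Undyed core = 1.61 mm
Penetration = 46.3%


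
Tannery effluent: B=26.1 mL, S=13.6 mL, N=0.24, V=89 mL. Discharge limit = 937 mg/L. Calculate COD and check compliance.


COD = 269.7 mg/L
Compliant: Yes

COD = (26.1 - 13.6) x 0.24 x 8000 / 89 = 269.7 mg/L
Limit: 937 mg/L
Compliant: Yes


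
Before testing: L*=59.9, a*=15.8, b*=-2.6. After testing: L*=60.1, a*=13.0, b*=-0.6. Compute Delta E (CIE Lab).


dL = 60.1 - 59.9 = 0.2
da = 13.0 - 15.8 = -2.8
db = -0.6 - (-2.6) = 2.0
dE = sqrt((0.2)^2 + (-2.8)^2 + (2.0)^2) = 3.45


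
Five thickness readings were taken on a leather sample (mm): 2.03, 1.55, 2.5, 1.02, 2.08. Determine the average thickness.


1.84 mm

Sum = 2.03 + 1.55 + 2.5 + 1.02 + 2.08 = 9.18
Average = 9.18 / 5 = 1.84 mm


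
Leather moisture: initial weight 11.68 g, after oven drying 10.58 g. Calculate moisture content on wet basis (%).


9.4%

Moisture = 11.68 - 10.58 = 1.10 g
MC = 1.10 / 11.68 x 100 = 9.4%


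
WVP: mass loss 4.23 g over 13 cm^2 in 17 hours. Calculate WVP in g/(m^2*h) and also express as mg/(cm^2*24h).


WVP = 4.23 / (13 x 17) x 10000 = 191.40 g/(m^2*h)
Mass loss in mg = 4.23 x 1000 = 4230 mg
Per cm^2 per 24h in mg: 4230 x 24 / (13 x 17) = 101520 / 221 = 459.37 mg/(cm^2*24h)


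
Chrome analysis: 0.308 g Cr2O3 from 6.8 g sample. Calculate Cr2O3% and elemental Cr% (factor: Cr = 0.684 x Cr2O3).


Cr2O3 = 4.53%
Cr = 3.10%

Cr2O3% = 0.308 / 6.8 x 100 = 4.53%
Cr% = 4.53 x 0.684 = 3.10%


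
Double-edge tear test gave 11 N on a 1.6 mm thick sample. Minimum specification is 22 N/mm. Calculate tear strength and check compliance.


Tear strength = 6.9 N/mm
Compliant: No

Tear strength = 11 / 1.6 = 6.9 N/mm
Required minimum = 22 N/mm
Compliant: No


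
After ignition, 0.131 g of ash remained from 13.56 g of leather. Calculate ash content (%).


0.97%

Ash% = 0.131 / 13.56 x 100
Ash% = 0.97%


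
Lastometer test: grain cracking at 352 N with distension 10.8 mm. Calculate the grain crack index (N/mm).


32.6 N/mm

Grain crack index = force / distension
Index = 352 / 10.8 = 32.6 N/mm


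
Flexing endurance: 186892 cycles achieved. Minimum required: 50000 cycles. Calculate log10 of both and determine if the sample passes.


log10(186892) = 5.27
log10(50000) = 4.70
Passes: Yes


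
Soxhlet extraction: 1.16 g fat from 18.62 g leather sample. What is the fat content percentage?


Fat content = 1.16 / 18.62 x 100
Fat = 6.2%


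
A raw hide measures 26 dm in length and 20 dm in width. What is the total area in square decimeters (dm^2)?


520 dm^2


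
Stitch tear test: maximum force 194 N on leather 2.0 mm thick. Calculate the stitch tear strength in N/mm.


Stitch tear strength = force / thickness
STS = 194 / 2.0 = 97.0 N/mm


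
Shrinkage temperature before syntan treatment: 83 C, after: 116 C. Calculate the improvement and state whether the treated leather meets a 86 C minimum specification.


Improvement = 116 - 83 = 33 C
Spec check: 116 C >= 86 C? Yes


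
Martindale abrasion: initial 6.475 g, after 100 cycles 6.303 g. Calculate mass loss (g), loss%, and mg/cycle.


Loss = 6.475 - 6.303 = 0.172 g
Loss% = 0.172 / 6.475 x 100 = 2.66%
Rate = 0.172 / 100 x 1000 = 1.720 mg/cycle


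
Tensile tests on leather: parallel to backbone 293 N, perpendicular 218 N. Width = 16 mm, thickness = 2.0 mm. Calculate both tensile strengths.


Parallel = 9.16 N/mm^2
Perpendicular = 6.81 N/mm^2


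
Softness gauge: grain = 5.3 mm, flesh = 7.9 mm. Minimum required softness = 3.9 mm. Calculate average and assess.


Average softness = 6.60 mm
Meets requirement: Yes

Average = (5.3 + 7.9) / 2 = 6.60 mm
Minimum = 3.9 mm
Meets requirement: Yes


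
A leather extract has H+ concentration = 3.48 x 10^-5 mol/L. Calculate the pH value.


pH = 4.46

pH = -log10[H+]
pH = -log10(3.48 x 10^-5) = 4.46


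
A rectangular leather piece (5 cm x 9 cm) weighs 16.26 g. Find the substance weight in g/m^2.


3613.3 g/m^2


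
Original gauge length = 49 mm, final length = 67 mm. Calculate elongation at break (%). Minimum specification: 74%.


Extension = 67 - 49 = 18 mm
Elongation = 18 / 49 x 100 = 36.7%
Minimum required: 74%
Meets specification: No


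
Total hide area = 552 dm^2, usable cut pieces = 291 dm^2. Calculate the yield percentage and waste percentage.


Yield = 291 / 552 x 100 = 52.7%
Waste = 552 - 291 = 261 dm^2
Waste% = 100 - 52.7 = 47.3%


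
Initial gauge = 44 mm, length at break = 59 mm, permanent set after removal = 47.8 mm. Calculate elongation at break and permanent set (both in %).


Elongation at break = (59 - 44) / 44 x 100 = 34.1%
Permanent set = (47.8 - 44) / 44 x 100 = 8.6%


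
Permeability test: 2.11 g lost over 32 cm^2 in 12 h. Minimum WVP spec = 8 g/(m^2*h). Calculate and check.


WVP = 54.95 g/(m^2*h)
Meets specification: Yes

WVP = 2.11 / (32 x 12) x 10000 = 54.95 g/(m^2*h)
Minimum: 8 g/(m^2*h)
Meets spec: Yes


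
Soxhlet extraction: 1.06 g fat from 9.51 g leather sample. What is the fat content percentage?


Fat content = 1.06 / 9.51 x 100
Fat = 11.1%


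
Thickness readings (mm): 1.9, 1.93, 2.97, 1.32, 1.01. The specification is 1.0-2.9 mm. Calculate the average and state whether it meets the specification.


Average = 1.83 mm
Within specification: Yes


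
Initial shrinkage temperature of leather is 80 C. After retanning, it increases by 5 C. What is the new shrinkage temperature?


85 C


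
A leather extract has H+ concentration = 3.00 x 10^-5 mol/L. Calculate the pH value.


pH = -log10[H+]
pH = -log10(3.00 x 10^-5) = 4.52


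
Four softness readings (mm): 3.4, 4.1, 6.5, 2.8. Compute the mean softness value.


Sum = 3.4 + 4.1 + 6.5 + 2.8
Mean = 16.8 / 4 = 4.20 mm


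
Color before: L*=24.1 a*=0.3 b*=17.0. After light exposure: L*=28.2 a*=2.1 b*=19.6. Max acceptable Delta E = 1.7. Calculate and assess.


Delta E = 5.18
Passes: No

dL = 4.1, da = 1.8, db = 2.6
dE = sqrt((4.1)^2 + (1.8)^2 + (2.6)^2) = 5.18
Max = 1.7
Passes: No


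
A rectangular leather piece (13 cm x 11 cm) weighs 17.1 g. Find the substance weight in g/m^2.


1195.8 g/m^2


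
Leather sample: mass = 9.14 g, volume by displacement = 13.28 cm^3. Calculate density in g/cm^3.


Density = mass / volume
Density = 9.14 / 13.28 = 0.688 g/cm^3


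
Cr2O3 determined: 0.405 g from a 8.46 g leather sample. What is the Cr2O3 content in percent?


Cr2O3% = 0.405 / 8.46 x 100
Cr2O3% = 4.79%


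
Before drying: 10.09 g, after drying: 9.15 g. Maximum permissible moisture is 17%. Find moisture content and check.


MC = (10.09 - 9.15) / 10.09 x 100 = 9.3%
Maximum: 17%
Acceptable: Yes


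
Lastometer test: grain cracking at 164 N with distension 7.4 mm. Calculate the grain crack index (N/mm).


22.2 N/mm

Grain crack index = force / distension
Index = 164 / 7.4 = 22.2 N/mm


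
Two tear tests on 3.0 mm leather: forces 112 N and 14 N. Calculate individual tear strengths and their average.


Tear 1 = 112 / 3.0 = 37.3 N/mm
Tear 2 = 14 / 3.0 = 4.7 N/mm
Average = (37.3 + 4.7) / 2 = 21.0 N/mm


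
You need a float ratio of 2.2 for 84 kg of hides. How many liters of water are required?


Water = hide weight x target ratio
Water = 84 x 2.2 = 184.8 L


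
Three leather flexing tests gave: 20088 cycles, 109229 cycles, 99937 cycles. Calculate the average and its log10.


Average = (20088 + 109229 + 99937) / 3 = 76418 cycles
log10(76418) = 4.88


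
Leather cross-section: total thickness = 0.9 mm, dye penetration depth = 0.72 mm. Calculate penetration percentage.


Penetration% = 0.72 / 0.9 x 100
Penetration = 80.0%


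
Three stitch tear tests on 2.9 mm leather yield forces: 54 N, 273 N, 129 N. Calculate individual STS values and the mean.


STS1 = 54 / 2.9 = 18.6 N/mm
STS2 = 273 / 2.9 = 94.1 N/mm
STS3 = 129 / 2.9 = 44.5 N/mm
Mean = (18.6 + 94.1 + 44.5) / 3 = 52.4 N/mm


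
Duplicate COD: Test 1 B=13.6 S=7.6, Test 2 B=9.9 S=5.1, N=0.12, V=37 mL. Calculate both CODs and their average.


COD1 = (13.6 - 7.6) x 0.12 x 8000 / 37 = 155.7 mg/L
COD2 = (9.9 - 5.1) x 0.12 x 8000 / 37 = 124.5 mg/L
Average = (155.7 + 124.5) / 2 = 140.1 mg/L


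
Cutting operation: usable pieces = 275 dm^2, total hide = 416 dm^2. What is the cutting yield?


66.1%

Yield = usable / total x 100
Yield = 275 / 416 x 100 = 66.1%


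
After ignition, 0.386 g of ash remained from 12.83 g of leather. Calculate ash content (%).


3.01%


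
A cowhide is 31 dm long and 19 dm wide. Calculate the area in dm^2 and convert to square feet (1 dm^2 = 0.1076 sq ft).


589 dm^2
63.38 sq ft


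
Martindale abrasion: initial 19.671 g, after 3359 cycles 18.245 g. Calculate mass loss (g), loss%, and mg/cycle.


Mass loss = 1.426 g
Loss = 7.25%
Rate = 0.425 mg/cycle

Loss = 19.671 - 18.245 = 1.426 g
Loss% = 1.426 / 19.671 x 100 = 7.25%
Rate = 1.426 / 3359 x 1000 = 0.425 mg/cycle


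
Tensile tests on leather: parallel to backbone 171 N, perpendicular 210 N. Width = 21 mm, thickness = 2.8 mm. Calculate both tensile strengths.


Area = 21 x 2.8 = 58.8 mm^2
TS (parallel) = 171 / 58.8 = 2.91 N/mm^2
TS (perpendicular) = 210 / 58.8 = 3.57 N/mm^2


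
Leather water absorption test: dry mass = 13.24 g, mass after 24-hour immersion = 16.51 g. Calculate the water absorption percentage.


Water absorbed = 16.51 - 13.24 = 3.27 g
WA% = 3.27 / 13.24 x 100 = 24.7%


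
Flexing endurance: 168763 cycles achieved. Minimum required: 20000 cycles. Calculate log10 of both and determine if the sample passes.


log10(168763) = 5.23
log10(20000) = 4.30
Passes: Yes


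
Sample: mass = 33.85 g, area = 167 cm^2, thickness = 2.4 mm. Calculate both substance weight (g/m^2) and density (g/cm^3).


SW = 33.85 / 167 x 10000 = 2026.9 g/m^2
Volume = 167 x 2.4 / 10 = 40.08 cm^3
Density = 33.85 / 40.08 = 0.845 g/cm^3


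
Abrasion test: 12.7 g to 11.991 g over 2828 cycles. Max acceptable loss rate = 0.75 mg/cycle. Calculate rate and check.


Rate = 0.251 mg/cycle
Passes: Yes

Loss = 12.7 - 11.991 = 0.709 g
Rate = 0.709 g / 2828 cycles x 1000 = 0.251 mg/cycle
Max = 0.75 mg/cycle
Passes: Yes


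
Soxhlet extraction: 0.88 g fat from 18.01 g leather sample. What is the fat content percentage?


Fat content = 0.88 / 18.01 x 100
Fat = 4.9%


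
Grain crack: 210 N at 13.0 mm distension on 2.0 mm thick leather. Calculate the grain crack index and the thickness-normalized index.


Crack index = 210 / 13.0 = 16.2 N/mm
Normalized = 16.2 / 2.0 = 8.1 N/mm per mm


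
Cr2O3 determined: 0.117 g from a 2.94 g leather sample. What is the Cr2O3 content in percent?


Cr2O3% = 0.117 / 2.94 x 100
Cr2O3% = 3.98%


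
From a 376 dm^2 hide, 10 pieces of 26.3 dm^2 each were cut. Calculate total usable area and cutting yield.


Total usable = 10 x 26.3 = 263.0 dm^2
Yield = 263.0 / 376 x 100 = 69.9%


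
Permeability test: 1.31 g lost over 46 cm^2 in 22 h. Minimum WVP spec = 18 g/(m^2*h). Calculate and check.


WVP = 12.94 g/(m^2*h)
Meets specification: No


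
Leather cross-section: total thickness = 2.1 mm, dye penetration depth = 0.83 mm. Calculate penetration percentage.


Penetration% = 0.83 / 2.1 x 100
Penetration = 39.5%


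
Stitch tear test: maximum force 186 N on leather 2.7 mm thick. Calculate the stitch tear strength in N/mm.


Stitch tear strength = force / thickness
STS = 186 / 2.7 = 68.9 N/mm


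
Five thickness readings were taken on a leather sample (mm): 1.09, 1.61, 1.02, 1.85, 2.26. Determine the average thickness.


Sum = 1.09 + 1.61 + 1.02 + 1.85 + 2.26 = 7.83
Average = 7.83 / 5 = 1.57 mm


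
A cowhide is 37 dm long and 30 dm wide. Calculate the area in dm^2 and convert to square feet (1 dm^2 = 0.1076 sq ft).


Area = 37 x 30 = 1110 dm^2
Conversion: 1110 x 0.1076 = 119.44 sq ft


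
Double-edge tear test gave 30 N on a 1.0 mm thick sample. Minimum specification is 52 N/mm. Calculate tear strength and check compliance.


Tear strength = 30.0 N/mm
Compliant: No

Tear strength = 30 / 1.0 = 30.0 N/mm
Required minimum = 52 N/mm
Compliant: No


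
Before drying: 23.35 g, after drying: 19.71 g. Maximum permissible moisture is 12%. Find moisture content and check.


MC = (23.35 - 19.71) / 23.35 x 100 = 15.6%
Maximum: 12%
Acceptable: No


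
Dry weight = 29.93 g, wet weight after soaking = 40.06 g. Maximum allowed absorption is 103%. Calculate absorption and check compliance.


Absorption = 33.8%
Compliant: Yes

WA = (40.06 - 29.93) / 29.93 x 100 = 33.8%
Maximum allowed: 103%
Compliant: Yes


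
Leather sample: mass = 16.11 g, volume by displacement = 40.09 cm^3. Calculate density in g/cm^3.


0.402 g/cm^3

Density = mass / volume
Density = 16.11 / 40.09 = 0.402 g/cm^3


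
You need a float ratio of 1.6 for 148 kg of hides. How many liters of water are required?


236.8 L

Water = hide weight x target ratio
Water = 148 x 1.6 = 236.8 L


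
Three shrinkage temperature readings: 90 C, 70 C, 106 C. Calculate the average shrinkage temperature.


88.7 C

Average = (90 + 70 + 106) / 3
Average = 266 / 3 = 88.7 C


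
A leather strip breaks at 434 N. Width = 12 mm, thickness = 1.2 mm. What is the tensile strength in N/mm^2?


30.14 N/mm^2

Cross-sectional area = 12 x 1.2 = 14.4 mm^2
Tensile strength = 434 / 14.4 = 30.14 N/mm^2


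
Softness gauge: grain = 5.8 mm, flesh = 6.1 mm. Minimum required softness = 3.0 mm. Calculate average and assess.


Average softness = 5.95 mm
Meets requirement: Yes

Average = (5.8 + 6.1) / 2 = 5.95 mm
Minimum = 3.0 mm
Meets requirement: Yes


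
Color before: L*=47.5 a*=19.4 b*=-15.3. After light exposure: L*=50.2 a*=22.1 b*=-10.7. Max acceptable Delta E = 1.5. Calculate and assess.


dL = 2.7, da = 2.7, db = 4.6
dE = sqrt((2.7)^2 + (2.7)^2 + (4.6)^2) = 5.98
Max = 1.5
Passes: No


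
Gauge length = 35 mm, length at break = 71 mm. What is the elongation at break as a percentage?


Extension = 71 - 35 = 36 mm
Elongation = 36 / 35 x 100 = 102.9%


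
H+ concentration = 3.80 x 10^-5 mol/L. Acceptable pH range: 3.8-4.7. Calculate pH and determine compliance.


pH = 4.42
Compliant: Yes

pH = -log10(3.80 x 10^-5) = 4.42
Range: 3.8 to 4.7
Compliant: Yes


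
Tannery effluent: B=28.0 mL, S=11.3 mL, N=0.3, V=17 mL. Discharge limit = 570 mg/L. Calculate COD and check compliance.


COD = 2357.6 mg/L
Compliant: No

COD = (28.0 - 11.3) x 0.3 x 8000 / 17 = 2357.6 mg/L
Limit: 570 mg/L
Compliant: No


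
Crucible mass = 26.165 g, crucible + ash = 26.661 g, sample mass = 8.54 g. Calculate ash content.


Ash mass = 26.661 - 26.165 = 0.496 g
Ash% = 0.496 / 8.54 x 100 = 5.81%


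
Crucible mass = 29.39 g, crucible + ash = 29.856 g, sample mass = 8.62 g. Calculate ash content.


Ash mass = 29.856 - 29.39 = 0.466 g
Ash% = 0.466 / 8.62 x 100 = 5.41%


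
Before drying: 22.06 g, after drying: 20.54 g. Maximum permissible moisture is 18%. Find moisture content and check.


Moisture content = 6.9%
Acceptable: Yes


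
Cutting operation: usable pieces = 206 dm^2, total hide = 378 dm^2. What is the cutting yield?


Yield = usable / total x 100
Yield = 206 / 378 x 100 = 54.5%


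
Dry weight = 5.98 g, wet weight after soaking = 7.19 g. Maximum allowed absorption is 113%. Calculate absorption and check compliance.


WA = (7.19 - 5.98) / 5.98 x 100 = 20.2%
Maximum allowed: 113%
Compliant: Yes


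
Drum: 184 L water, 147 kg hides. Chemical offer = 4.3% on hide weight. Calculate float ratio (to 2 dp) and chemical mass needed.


Float ratio = 1.25
Chemical needed = 6.321 kg

Float ratio = 184 / 147 = 1.25
Chemical = 147 x 4.3 / 100 = 6.321 kg


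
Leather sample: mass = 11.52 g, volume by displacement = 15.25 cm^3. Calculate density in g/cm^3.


0.755 g/cm^3

Density = mass / volume
Density = 11.52 / 15.25 = 0.755 g/cm^3


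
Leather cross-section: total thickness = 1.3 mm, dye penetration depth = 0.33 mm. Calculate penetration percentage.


25.4%


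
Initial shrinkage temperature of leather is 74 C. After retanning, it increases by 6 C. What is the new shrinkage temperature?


New Ts = 74 + 6 = 80 C


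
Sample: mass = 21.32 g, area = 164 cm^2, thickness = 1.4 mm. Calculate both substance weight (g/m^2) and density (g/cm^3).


SW = 21.32 / 164 x 10000 = 1300.0 g/m^2
Volume = 164 x 1.4 / 10 = 22.96 cm^3
Density = 21.32 / 22.96 = 0.929 g/cm^3


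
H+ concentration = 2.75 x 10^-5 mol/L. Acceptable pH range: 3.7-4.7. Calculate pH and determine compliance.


pH = 4.56
Compliant: Yes


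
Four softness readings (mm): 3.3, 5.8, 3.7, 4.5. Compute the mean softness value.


4.33 mm

Sum = 3.3 + 5.8 + 3.7 + 4.5
Mean = 17.3 / 4 = 4.33 mm


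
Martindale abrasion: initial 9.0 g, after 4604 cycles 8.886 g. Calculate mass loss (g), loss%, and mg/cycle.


Loss = 9.0 - 8.886 = 0.114 g
Loss% = 0.114 / 9.0 x 100 = 1.27%
Rate = 0.114 / 4604 x 1000 = 0.025 mg/cycle


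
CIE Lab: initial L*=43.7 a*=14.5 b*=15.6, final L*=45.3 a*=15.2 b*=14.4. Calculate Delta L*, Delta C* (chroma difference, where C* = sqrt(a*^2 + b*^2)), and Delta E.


Delta L* = 45.3 - 43.7 = 1.6
C1* = sqrt((14.5)^2 + (15.6)^2) = 21.298
C2* = sqrt((15.2)^2 + (14.4)^2) = 20.938
Delta C* = 20.938 - 21.298 = -0.36
Delta E = sqrt((1.6)^2 + (0.7)^2 + (-1.2)^2) = 2.12


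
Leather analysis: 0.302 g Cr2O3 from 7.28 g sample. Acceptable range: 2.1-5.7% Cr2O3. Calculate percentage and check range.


Cr2O3% = 0.302 / 7.28 x 100 = 4.15%
Acceptable range: 2.1 to 5.7%
Within range: Yes


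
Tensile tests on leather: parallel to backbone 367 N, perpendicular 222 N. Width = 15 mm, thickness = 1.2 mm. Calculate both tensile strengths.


Parallel = 20.39 N/mm^2
Perpendicular = 12.33 N/mm^2

Area = 15 x 1.2 = 18.0 mm^2
TS (parallel) = 367 / 18.0 = 20.39 N/mm^2
TS (perpendicular) = 222 / 18.0 = 12.33 N/mm^2


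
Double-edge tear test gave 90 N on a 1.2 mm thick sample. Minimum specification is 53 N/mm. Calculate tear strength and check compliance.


Tear strength = 75.0 N/mm
Compliant: Yes

Tear strength = 90 / 1.2 = 75.0 N/mm
Required minimum = 53 N/mm
Compliant: Yes


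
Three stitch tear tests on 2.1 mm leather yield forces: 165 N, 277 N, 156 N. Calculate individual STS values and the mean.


STS1 = 78.6 N/mm
STS2 = 131.9 N/mm
STS3 = 74.3 N/mm
Mean = 94.9 N/mm


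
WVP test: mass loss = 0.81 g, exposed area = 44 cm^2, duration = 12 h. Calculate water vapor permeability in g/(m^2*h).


WVP = mass_loss / (area x time) x 10000
WVP = 0.81 / (44 x 12) x 10000
WVP = 0.81 / 528 x 10000 = 15.34 g/(m^2*h)


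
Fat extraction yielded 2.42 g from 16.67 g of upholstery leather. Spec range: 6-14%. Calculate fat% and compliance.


Fat content = 14.5%
Compliant: No

Fat% = 2.42 / 16.67 x 100 = 14.5%
Spec range: 6-14%
Compliant: No


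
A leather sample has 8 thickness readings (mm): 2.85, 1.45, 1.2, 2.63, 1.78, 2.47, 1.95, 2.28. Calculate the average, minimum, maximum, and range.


Average = 2.08 mm
Min = 1.2 mm
Max = 2.85 mm
Range = 1.65 mm

Sum = 16.61
Average = 16.61 / 8 = 2.08 mm
Minimum = 1.2 mm
Maximum = 2.85 mm
Range = 2.85 - 1.2 = 1.65 mm


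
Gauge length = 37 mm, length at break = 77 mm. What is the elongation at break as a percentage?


Extension = 77 - 37 = 40 mm
Elongation = 40 / 37 x 100 = 108.1%


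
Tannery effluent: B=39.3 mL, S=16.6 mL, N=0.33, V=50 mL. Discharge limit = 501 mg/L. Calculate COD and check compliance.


COD = 1198.6 mg/L
Compliant: No


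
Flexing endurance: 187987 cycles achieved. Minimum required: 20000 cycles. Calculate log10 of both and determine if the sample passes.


Achieved: log10 = 5.27
Required: log10 = 4.30
Passes: Yes


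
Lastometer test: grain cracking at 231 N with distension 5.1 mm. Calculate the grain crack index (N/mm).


Grain crack index = force / distension
Index = 231 / 5.1 = 45.3 N/mm


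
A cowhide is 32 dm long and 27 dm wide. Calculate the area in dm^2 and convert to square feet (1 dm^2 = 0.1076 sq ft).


Area = 32 x 27 = 864 dm^2
Conversion: 864 x 0.1076 = 92.97 sq ft


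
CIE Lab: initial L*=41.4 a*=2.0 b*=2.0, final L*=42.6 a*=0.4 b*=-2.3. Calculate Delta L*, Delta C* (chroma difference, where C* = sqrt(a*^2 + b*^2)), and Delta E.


Delta L* = 1.2
Delta C* = -0.49
Delta E = 4.74


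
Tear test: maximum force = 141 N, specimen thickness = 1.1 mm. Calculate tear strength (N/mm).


Tear strength = force / thickness
Tear = 141 / 1.1 = 128.2 N/mm


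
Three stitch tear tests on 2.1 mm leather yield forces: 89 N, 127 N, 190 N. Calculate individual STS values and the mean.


STS1 = 42.4 N/mm
STS2 = 60.5 N/mm
STS3 = 90.5 N/mm
Mean = 64.5 N/mm

STS1 = 89 / 2.1 = 42.4 N/mm
STS2 = 127 / 2.1 = 60.5 N/mm
STS3 = 190 / 2.1 = 90.5 N/mm
Mean = (42.4 + 60.5 + 90.5) / 3 = 64.5 N/mm


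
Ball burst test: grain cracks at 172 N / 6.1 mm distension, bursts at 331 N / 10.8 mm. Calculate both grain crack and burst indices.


Crack index = 28.2 N/mm
Burst index = 30.6 N/mm


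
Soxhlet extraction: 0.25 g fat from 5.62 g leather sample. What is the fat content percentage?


4.4%


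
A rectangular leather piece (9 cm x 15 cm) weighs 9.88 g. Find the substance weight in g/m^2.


Area = 9 x 15 = 135 cm^2
SW = 9.88 / 135 x 10000 = 731.9 g/m^2


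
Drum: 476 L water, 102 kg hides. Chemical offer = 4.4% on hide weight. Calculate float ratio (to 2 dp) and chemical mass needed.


Float ratio = 476 / 102 = 4.67
Chemical = 102 x 4.4 / 100 = 4.488 kg


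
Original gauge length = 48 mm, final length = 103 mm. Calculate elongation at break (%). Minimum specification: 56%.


Extension = 103 - 48 = 55 mm
Elongation = 55 / 48 x 100 = 114.6%
Minimum required: 56%
Meets specification: Yes


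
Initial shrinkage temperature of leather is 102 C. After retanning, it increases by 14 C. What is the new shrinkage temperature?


116 C


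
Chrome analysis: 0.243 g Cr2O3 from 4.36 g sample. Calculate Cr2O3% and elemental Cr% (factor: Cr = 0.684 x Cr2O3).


Cr2O3 = 5.57%
Cr = 3.81%

Cr2O3% = 0.243 / 4.36 x 100 = 5.57%
Cr% = 5.57 x 0.684 = 3.81%


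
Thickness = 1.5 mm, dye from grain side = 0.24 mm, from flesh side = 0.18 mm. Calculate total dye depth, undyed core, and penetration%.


Total dyed = 0.24 + 0.18 = 0.42 mm
Undyed core = 1.5 - 0.42 = 1.08 mm
Penetration = 0.42 / 1.5 x 100 = 28.0%


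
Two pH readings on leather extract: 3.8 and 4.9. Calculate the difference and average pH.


Difference = |3.8 - 4.9| = 1.1
Average = (3.8 + 4.9) / 2 = 4.35


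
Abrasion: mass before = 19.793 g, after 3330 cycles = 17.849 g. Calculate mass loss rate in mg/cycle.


Mass loss = 19.793 - 17.849 = 1.944 g
Rate = 1.944 / 3330 x 1000 = 0.584 mg/cycle


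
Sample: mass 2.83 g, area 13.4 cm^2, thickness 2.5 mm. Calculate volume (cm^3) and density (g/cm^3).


Volume = 3.350 cm^3
Density = 0.845 g/cm^3


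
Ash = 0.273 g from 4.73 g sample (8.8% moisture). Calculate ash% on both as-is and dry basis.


As-is ash = 5.77%
Dry-basis ash = 6.33%

As-is ash% = 0.273 / 4.73 x 100 = 5.77%
Dry mass = 4.73 x (100 - 8.8) / 100 = 4.31376 g
Dry-basis ash% = 0.273 / 4.31376 x 100 = 6.33%


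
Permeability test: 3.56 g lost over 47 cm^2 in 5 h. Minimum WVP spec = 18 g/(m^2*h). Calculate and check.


WVP = 3.56 / (47 x 5) x 10000 = 151.49 g/(m^2*h)
Minimum: 18 g/(m^2*h)
Meets spec: Yes


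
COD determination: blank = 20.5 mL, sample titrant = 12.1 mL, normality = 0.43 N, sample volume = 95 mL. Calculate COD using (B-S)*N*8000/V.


304.2 mg/L

COD = (20.5 - 12.1) x 0.43 x 8000 / 95
COD = 8.4 x 0.43 x 8000 / 95
COD = 304.2 mg/L


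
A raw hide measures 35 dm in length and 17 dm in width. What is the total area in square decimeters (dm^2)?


595 dm^2

Area = length x width
Area = 35 x 17 = 595 dm^2
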